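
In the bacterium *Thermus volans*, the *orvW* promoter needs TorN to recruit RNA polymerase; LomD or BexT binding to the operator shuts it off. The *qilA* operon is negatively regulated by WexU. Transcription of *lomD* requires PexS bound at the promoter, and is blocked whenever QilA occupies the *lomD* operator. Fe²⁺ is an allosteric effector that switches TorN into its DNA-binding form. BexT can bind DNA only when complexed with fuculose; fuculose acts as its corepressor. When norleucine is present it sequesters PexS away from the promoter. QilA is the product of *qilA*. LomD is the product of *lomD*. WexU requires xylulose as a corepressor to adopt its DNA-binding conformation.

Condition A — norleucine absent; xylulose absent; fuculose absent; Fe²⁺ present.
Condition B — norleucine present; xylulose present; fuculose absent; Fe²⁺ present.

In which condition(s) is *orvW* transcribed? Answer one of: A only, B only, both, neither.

Condition A:
Norleucine is absent, so PexS is active.
Xylulose is absent, so WexU is inactive.
With no repressor bound, *qilA* is transcribed.
So QilA is produced and active.
With repressor QilA bound, *lomD* is not transcribed.
So LomD is not produced.
Fuculose is absent, so BexT is inactive.
Fe²⁺ is present, so TorN is active.
No repressor is bound and TorN is active, so *orvW* is transcribed.
→ *orvW* is ON in A.
Condition B:
Norleucine is present, so PexS is inactive.
Xylulose is present, so WexU is active.
With repressor WexU bound, *qilA* is not transcribed.
So QilA is not produced.
Required activator PexS is absent, so *lomD* is not transcribed.
So LomD is not produced.
Fuculose is absent, so BexT is inactive.
Fe²⁺ is present, so TorN is active.
No repressor is bound and TorN is active, so *orvW* is transcribed.
→ *orvW* is ON in B.

both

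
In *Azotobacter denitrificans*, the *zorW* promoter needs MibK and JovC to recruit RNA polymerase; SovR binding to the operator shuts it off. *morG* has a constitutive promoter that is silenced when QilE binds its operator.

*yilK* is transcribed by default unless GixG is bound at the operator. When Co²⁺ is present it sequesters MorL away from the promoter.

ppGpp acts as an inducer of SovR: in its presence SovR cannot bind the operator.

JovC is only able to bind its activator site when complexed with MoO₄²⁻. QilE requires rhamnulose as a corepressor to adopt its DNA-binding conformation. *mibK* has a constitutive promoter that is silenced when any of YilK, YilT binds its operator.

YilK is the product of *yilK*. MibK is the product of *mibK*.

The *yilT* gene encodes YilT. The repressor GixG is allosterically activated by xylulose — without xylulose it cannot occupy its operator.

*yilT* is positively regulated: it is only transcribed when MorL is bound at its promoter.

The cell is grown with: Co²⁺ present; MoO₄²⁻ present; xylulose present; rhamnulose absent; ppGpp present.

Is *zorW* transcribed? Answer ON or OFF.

ON

Xylulose is present, so GixG is active.
With repressor GixG bound, *yilK* is not transcribed.
So YilK is not produced.
Co²⁺ is present, so MorL is inactive.
Required activator MorL is absent, so *yilT* is not transcribed.
So YilT is not produced.
With no repressor bound, *mibK* is transcribed.
So MibK is produced and active.
MoO₄²⁻ is present, so JovC is active.
ppGpp is present, so SovR is inactive.
No repressor is bound and MibK and JovC are active, so *zorW* is transcribed.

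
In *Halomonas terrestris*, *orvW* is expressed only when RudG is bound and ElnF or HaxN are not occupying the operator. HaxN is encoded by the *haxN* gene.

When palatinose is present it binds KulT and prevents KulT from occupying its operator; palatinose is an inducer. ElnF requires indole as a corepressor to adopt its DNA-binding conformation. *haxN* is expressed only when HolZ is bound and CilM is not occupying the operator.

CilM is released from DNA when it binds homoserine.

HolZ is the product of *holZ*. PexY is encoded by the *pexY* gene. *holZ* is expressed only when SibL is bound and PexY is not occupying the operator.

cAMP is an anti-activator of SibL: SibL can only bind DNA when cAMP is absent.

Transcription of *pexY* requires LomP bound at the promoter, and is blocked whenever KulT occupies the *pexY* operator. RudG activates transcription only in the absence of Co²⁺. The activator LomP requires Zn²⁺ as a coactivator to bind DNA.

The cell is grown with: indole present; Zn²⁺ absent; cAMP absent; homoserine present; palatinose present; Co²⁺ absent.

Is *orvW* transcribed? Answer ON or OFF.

OFF

Co²⁺ is absent, so RudG is active.
Indole is present, so ElnF is active.
Homoserine is present, so CilM is inactive.
Palatinose is present, so KulT is inactive.
Zn²⁺ is absent, so LomP is inactive.
Required activator LomP is absent, so *pexY* is not transcribed.
So PexY is not produced.
cAMP is absent, so SibL is active.
No repressor is bound and SibL is active, so *holZ* is transcribed.
So HolZ is produced and active.
No repressor is bound and HolZ is active, so *haxN* is transcribed.
So HaxN is produced and active.
With repressor ElnF bound, *orvW* is not transcribed.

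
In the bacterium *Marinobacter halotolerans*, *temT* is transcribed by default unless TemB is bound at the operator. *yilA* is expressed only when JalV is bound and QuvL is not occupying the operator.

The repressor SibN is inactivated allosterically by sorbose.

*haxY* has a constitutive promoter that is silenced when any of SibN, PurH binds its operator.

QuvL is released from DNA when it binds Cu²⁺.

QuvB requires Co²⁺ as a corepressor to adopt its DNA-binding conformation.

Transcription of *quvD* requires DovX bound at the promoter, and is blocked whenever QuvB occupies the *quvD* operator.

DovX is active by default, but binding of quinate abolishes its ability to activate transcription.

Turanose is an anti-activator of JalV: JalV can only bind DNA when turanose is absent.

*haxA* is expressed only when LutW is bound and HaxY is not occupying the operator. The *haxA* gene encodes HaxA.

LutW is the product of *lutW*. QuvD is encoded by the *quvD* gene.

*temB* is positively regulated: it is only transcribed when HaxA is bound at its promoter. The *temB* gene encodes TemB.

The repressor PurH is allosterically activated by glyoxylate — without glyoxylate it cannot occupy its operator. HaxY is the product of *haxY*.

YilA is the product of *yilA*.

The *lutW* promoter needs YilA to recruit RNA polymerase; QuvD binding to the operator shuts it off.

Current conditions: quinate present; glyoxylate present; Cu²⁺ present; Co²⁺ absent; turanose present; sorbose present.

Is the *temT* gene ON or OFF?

Cu²⁺ is present, so QuvL is inactive.
Turanose is present, so JalV is inactive.
Required activator JalV is absent, so *yilA* is not transcribed.
So YilA is not produced.
Co²⁺ is absent, so QuvB is inactive.
Quinate is present, so DovX is inactive.
Required activator DovX is absent, so *quvD* is not transcribed.
So QuvD is not produced.
Required activator YilA is absent, so *lutW* is not transcribed.
So LutW is not produced.
Sorbose is present, so SibN is inactive.
Glyoxylate is present, so PurH is active.
With repressor PurH bound, *haxY* is not transcribed.
So HaxY is not produced.
Required activator LutW is absent, so *haxA* is not transcribed.
So HaxA is not produced.
Required activator HaxA is absent, so *temB* is not transcribed.
So TemB is not produced.
With no repressor bound, *temT* is transcribed.

ON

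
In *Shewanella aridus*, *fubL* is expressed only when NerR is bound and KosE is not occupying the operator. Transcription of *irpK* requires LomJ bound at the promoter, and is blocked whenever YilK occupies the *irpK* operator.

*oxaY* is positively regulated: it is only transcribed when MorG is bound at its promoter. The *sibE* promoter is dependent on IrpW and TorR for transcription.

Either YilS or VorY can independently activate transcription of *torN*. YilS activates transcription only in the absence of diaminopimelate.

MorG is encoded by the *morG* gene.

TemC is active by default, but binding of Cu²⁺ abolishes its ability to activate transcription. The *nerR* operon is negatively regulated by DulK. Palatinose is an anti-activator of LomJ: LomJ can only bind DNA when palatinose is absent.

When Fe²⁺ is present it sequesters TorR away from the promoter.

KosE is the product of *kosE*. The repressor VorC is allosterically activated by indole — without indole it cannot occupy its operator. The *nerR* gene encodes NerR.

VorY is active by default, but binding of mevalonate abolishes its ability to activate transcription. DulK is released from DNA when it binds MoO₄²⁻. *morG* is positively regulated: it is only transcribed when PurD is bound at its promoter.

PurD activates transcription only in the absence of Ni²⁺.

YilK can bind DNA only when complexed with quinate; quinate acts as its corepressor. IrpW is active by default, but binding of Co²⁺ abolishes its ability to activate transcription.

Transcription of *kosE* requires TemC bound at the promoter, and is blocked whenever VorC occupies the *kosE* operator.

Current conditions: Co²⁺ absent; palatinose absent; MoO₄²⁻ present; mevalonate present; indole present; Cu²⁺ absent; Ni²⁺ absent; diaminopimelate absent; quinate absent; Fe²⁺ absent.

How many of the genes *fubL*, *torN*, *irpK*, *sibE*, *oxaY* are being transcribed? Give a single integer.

5

Cu²⁺ is absent, so TemC is active.
Indole is present, so VorC is active.
With repressor VorC bound, *kosE* is not transcribed.
So KosE is not produced.
MoO₄²⁻ is present, so DulK is inactive.
With no repressor bound, *nerR* is transcribed.
So NerR is produced and active.
No repressor is bound and NerR is active, so *fubL* is transcribed.
→ *fubL* is ON.
Diaminopimelate is absent, so YilS is active.
Mevalonate is present, so VorY is inactive.
Activator YilS is present, so *torN* is transcribed.
→ *torN* is ON.
Quinate is absent, so YilK is inactive.
Palatinose is absent, so LomJ is active.
No repressor is bound and LomJ is active, so *irpK* is transcribed.
→ *irpK* is ON.
Co²⁺ is absent, so IrpW is active.
Fe²⁺ is absent, so TorR is active.
No repressor is bound and IrpW and TorR are active, so *sibE* is transcribed.
→ *sibE* is ON.
Ni²⁺ is absent, so PurD is active.
No repressor is bound and PurD is active, so *morG* is transcribed.
So MorG is produced and active.
No repressor is bound and MorG is active, so *oxaY* is transcribed.
→ *oxaY* is ON.
5 of the 5 genes are transcribed.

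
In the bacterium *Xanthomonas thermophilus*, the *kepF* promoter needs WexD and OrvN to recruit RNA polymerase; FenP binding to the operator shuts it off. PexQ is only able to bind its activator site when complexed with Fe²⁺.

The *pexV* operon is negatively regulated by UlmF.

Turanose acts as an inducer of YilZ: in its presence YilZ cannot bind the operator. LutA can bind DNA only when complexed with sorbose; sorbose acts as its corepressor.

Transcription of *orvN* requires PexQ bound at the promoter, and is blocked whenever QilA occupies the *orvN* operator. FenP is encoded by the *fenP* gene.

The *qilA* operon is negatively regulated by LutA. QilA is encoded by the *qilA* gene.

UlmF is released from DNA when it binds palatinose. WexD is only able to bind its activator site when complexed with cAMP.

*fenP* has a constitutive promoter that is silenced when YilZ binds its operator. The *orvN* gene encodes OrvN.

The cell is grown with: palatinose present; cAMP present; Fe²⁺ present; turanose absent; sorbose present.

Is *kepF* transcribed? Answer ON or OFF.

cAMP is present, so WexD is active.
Fe²⁺ is present, so PexQ is active.
Sorbose is present, so LutA is active.
With repressor LutA bound, *qilA* is not transcribed.
So QilA is not produced.
No repressor is bound and PexQ is active, so *orvN* is transcribed.
So OrvN is produced and active.
Turanose is absent, so YilZ is active.
With repressor YilZ bound, *fenP* is not transcribed.
So FenP is not produced.
No repressor is bound and WexD and OrvN are active, so *kepF* is transcribed.

ON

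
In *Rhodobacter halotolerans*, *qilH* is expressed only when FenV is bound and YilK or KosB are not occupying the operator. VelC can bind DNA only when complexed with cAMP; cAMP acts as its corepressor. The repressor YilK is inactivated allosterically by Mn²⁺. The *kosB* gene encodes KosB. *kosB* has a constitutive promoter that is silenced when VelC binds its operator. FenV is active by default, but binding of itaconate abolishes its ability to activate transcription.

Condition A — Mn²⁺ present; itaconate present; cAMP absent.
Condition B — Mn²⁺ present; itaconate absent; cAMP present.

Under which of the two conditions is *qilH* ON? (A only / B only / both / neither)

B only

Condition A:
Mn²⁺ is present, so YilK is inactive.
Itaconate is present, so FenV is inactive.
cAMP is absent, so VelC is inactive.
With no repressor bound, *kosB* is transcribed.
So KosB is produced and active.
With repressor KosB bound, *qilH* is not transcribed.
→ *qilH* is OFF in A.
Condition B:
Mn²⁺ is present, so YilK is inactive.
Itaconate is absent, so FenV is active.
cAMP is present, so VelC is active.
With repressor VelC bound, *kosB* is not transcribed.
So KosB is not produced.
No repressor is bound and FenV is active, so *qilH* is transcribed.
→ *qilH* is ON in B.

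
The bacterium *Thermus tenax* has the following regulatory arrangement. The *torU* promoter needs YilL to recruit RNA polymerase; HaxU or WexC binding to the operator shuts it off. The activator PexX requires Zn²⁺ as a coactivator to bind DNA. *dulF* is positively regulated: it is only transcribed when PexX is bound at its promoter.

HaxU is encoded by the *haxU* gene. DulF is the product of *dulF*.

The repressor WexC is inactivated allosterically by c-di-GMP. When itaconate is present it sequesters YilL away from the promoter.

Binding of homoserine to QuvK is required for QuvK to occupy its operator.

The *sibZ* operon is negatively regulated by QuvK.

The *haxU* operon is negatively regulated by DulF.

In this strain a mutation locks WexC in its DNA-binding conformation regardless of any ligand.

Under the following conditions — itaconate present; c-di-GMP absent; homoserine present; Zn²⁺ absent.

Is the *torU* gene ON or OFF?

Zn²⁺ is absent, so PexX is inactive.
Required activator PexX is absent, so *dulF* is not transcribed.
So DulF is not produced.
With no repressor bound, *haxU* is transcribed.
So HaxU is produced and active.
WexC is constitutively active in this strain.
Itaconate is present, so YilL is inactive.
With repressor HaxU bound, *torU* is not transcribed.

OFF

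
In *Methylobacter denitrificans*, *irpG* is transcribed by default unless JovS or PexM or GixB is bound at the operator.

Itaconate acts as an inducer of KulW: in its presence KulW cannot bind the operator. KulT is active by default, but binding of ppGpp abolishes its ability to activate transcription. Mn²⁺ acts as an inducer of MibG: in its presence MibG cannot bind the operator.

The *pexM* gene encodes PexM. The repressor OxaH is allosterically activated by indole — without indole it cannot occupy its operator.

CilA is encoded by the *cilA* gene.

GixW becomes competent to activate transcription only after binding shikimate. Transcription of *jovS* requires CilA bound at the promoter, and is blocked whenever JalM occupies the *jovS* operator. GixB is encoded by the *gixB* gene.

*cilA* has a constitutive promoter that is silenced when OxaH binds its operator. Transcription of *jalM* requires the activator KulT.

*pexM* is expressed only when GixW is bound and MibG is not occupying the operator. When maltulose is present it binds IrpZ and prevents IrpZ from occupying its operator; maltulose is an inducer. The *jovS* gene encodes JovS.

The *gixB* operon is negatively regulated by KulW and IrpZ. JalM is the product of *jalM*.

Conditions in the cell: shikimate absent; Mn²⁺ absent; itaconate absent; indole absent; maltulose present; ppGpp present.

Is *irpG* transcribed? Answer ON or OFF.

OFF

Indole is absent, so OxaH is inactive.
With no repressor bound, *cilA* is transcribed.
So CilA is produced and active.
ppGpp is present, so KulT is inactive.
Required activator KulT is absent, so *jalM* is not transcribed.
So JalM is not produced.
No repressor is bound and CilA is active, so *jovS* is transcribed.
So JovS is produced and active.
Mn²⁺ is absent, so MibG is active.
Shikimate is absent, so GixW is inactive.
With repressor MibG bound, *pexM* is not transcribed.
So PexM is not produced.
Itaconate is absent, so KulW is active.
Maltulose is present, so IrpZ is inactive.
With repressor KulW bound, *gixB* is not transcribed.
So GixB is not produced.
With repressor JovS bound, *irpG* is not transcribed.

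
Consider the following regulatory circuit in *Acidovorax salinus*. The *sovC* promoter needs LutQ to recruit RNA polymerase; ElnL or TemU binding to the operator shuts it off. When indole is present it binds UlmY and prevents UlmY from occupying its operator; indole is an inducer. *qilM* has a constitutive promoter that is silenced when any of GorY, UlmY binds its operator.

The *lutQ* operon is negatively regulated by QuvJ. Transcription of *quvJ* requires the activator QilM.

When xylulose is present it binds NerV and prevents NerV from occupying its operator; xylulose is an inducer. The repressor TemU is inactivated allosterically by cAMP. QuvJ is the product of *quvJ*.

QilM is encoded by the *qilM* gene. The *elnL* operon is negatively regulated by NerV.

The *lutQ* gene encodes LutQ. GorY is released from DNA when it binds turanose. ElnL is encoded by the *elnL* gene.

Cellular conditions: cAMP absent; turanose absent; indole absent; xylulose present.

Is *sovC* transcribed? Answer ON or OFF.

OFF

Turanose is absent, so GorY is active.
Indole is absent, so UlmY is active.
With repressor GorY bound, *qilM* is not transcribed.
So QilM is not produced.
Required activator QilM is absent, so *quvJ* is not transcribed.
So QuvJ is not produced.
With no repressor bound, *lutQ* is transcribed.
So LutQ is produced and active.
Xylulose is present, so NerV is inactive.
With no repressor bound, *elnL* is transcribed.
So ElnL is produced and active.
cAMP is absent, so TemU is active.
With repressor ElnL bound, *sovC* is not transcribed.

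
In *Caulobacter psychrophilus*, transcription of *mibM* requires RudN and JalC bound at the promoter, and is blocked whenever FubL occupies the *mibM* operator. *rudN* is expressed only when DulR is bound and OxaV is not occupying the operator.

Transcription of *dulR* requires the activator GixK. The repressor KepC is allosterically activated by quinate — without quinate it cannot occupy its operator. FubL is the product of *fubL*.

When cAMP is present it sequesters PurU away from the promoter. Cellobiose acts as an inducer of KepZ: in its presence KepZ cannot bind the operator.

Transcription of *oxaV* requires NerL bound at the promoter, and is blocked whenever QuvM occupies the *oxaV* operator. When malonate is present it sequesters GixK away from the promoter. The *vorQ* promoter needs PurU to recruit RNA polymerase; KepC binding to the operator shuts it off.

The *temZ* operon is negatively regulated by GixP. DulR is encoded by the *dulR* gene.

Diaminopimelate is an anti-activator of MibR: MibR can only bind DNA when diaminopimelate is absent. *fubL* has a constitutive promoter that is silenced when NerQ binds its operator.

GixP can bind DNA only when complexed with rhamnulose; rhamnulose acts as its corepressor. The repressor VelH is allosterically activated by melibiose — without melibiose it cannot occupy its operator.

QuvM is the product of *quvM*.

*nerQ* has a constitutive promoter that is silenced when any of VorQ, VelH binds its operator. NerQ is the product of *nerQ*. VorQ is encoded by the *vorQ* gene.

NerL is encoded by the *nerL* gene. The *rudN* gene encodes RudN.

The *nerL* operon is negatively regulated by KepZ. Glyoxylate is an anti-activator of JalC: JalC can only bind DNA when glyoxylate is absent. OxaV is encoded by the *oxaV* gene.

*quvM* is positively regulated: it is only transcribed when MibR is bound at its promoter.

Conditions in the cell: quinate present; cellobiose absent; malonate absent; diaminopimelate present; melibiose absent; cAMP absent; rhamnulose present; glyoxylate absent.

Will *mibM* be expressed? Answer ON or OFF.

ON

Cellobiose is absent, so KepZ is active.
With repressor KepZ bound, *nerL* is not transcribed.
So NerL is not produced.
Diaminopimelate is present, so MibR is inactive.
Required activator MibR is absent, so *quvM* is not transcribed.
So QuvM is not produced.
Required activator NerL is absent, so *oxaV* is not transcribed.
So OxaV is not produced.
Malonate is absent, so GixK is active.
No repressor is bound and GixK is active, so *dulR* is transcribed.
So DulR is produced and active.
No repressor is bound and DulR is active, so *rudN* is transcribed.
So RudN is produced and active.
cAMP is absent, so PurU is active.
Quinate is present, so KepC is active.
With repressor KepC bound, *vorQ* is not transcribed.
So VorQ is not produced.
Melibiose is absent, so VelH is inactive.
With no repressor bound, *nerQ* is transcribed.
So NerQ is produced and active.
With repressor NerQ bound, *fubL* is not transcribed.
So FubL is not produced.
Glyoxylate is absent, so JalC is active.
No repressor is bound and RudN and JalC are active, so *mibM* is transcribed.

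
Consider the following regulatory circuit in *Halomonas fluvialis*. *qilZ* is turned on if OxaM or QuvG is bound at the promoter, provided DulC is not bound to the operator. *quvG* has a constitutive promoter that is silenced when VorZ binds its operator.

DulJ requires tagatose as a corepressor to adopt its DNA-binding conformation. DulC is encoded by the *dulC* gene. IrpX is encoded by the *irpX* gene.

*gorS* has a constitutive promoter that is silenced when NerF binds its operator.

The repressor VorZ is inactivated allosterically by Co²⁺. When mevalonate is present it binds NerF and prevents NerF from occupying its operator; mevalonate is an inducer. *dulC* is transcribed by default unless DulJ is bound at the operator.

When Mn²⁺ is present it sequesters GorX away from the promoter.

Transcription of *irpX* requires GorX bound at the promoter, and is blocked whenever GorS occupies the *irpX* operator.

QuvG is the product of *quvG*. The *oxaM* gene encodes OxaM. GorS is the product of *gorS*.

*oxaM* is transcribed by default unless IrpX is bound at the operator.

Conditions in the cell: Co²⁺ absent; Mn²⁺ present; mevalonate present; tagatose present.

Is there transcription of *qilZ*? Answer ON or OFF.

Mn²⁺ is present, so GorX is inactive.
Mevalonate is present, so NerF is inactive.
With no repressor bound, *gorS* is transcribed.
So GorS is produced and active.
With repressor GorS bound, *irpX* is not transcribed.
So IrpX is not produced.
With no repressor bound, *oxaM* is transcribed.
So OxaM is produced and active.
Tagatose is present, so DulJ is active.
With repressor DulJ bound, *dulC* is not transcribed.
So DulC is not produced.
Co²⁺ is absent, so VorZ is active.
With repressor VorZ bound, *quvG* is not transcribed.
So QuvG is not produced.
Activator OxaM is present, so *qilZ* is transcribed.

ON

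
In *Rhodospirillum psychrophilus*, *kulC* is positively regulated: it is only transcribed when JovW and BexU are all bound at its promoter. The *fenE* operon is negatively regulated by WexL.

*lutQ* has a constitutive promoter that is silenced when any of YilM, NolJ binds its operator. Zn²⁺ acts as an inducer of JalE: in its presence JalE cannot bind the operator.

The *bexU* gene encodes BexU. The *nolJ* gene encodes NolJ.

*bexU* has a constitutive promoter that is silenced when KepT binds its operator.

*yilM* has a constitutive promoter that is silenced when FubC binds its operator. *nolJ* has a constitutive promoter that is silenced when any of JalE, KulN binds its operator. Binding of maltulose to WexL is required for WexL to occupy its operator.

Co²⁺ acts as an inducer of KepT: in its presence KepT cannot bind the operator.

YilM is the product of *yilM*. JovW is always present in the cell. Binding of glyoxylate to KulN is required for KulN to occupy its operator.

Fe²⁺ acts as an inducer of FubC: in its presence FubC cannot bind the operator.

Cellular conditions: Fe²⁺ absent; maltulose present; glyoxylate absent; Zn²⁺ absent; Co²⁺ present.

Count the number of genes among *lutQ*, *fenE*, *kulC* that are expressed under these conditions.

2

Fe²⁺ is absent, so FubC is active.
With repressor FubC bound, *yilM* is not transcribed.
So YilM is not produced.
Zn²⁺ is absent, so JalE is active.
Glyoxylate is absent, so KulN is inactive.
With repressor JalE bound, *nolJ* is not transcribed.
So NolJ is not produced.
With no repressor bound, *lutQ* is transcribed.
→ *lutQ* is ON.
Maltulose is present, so WexL is active.
With repressor WexL bound, *fenE* is not transcribed.
→ *fenE* is OFF.
JovW is produced constitutively and is active.
Co²⁺ is present, so KepT is inactive.
With no repressor bound, *bexU* is transcribed.
So BexU is produced and active.
No repressor is bound and JovW and BexU are active, so *kulC* is transcribed.
→ *kulC* is ON.
2 of the 3 genes are transcribed.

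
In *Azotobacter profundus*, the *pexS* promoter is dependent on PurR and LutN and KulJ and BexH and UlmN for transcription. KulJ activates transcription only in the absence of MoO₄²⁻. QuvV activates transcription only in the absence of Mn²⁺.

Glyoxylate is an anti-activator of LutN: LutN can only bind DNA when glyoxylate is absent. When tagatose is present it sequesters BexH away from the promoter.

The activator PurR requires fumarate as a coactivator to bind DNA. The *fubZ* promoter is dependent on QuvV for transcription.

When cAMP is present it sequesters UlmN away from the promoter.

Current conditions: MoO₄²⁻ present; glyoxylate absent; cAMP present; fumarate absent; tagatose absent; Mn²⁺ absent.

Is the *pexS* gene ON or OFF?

Fumarate is absent, so PurR is inactive.
Glyoxylate is absent, so LutN is active.
MoO₄²⁻ is present, so KulJ is inactive.
Tagatose is absent, so BexH is active.
cAMP is present, so UlmN is inactive.
Required activator PurR is absent, so *pexS* is not transcribed.

OFF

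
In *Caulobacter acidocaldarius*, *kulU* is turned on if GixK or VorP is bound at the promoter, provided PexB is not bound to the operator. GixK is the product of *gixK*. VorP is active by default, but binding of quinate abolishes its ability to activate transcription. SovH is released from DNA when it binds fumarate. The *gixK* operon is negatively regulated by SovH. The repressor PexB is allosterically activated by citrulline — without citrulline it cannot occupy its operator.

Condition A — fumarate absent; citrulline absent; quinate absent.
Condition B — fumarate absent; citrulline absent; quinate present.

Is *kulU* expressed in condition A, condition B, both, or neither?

Condition A:
Fumarate is absent, so SovH is active.
With repressor SovH bound, *gixK* is not transcribed.
So GixK is not produced.
Citrulline is absent, so PexB is inactive.
Quinate is absent, so VorP is active.
Activator VorP is present, so *kulU* is transcribed.
→ *kulU* is ON in A.
Condition B:
Fumarate is absent, so SovH is active.
With repressor SovH bound, *gixK* is not transcribed.
So GixK is not produced.
Citrulline is absent, so PexB is inactive.
Quinate is present, so VorP is inactive.
No activator is available at the *kulU* promoter, so *kulU* is not transcribed.
→ *kulU* is OFF in B.

A only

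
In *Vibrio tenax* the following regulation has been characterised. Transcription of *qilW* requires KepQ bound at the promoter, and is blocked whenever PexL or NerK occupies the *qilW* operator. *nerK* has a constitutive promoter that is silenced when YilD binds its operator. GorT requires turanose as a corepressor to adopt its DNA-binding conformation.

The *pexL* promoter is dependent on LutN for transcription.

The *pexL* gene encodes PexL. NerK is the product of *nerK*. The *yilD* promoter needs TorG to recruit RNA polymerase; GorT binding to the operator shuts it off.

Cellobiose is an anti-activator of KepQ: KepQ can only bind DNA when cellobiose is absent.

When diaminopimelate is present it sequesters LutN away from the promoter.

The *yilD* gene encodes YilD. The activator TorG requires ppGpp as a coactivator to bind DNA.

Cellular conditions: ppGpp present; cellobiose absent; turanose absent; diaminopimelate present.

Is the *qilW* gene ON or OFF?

ON

Cellobiose is absent, so KepQ is active.
Diaminopimelate is present, so LutN is inactive.
Required activator LutN is absent, so *pexL* is not transcribed.
So PexL is not produced.
ppGpp is present, so TorG is active.
Turanose is absent, so GorT is inactive.
No repressor is bound and TorG is active, so *yilD* is transcribed.
So YilD is produced and active.
With repressor YilD bound, *nerK* is not transcribed.
So NerK is not produced.
No repressor is bound and KepQ is active, so *qilW* is transcribed.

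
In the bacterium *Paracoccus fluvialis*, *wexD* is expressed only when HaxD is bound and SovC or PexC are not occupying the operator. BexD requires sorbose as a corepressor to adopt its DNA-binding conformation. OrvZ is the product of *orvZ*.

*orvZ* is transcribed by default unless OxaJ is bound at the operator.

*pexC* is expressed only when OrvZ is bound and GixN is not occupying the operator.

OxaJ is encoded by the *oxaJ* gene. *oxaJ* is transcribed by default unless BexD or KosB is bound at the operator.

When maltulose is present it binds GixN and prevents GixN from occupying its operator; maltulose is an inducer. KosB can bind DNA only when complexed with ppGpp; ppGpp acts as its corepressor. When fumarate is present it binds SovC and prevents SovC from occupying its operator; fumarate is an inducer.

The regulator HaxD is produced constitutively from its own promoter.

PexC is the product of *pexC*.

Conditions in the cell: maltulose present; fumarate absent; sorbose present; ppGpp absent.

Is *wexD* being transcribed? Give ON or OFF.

OFF

Fumarate is absent, so SovC is active.
HaxD is produced constitutively and is active.
Maltulose is present, so GixN is inactive.
Sorbose is present, so BexD is active.
ppGpp is absent, so KosB is inactive.
With repressor BexD bound, *oxaJ* is not transcribed.
So OxaJ is not produced.
With no repressor bound, *orvZ* is transcribed.
So OrvZ is produced and active.
No repressor is bound and OrvZ is active, so *pexC* is transcribed.
So PexC is produced and active.
With repressor SovC bound, *wexD* is not transcribed.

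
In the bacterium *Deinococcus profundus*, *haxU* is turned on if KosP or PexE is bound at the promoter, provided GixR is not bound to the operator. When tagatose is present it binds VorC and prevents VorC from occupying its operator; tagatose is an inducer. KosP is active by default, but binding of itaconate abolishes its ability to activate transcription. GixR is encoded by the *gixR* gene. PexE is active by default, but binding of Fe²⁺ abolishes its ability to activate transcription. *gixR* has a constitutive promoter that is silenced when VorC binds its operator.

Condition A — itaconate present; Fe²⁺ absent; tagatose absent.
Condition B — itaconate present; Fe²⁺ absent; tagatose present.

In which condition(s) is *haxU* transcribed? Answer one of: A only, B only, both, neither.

Condition A:
Itaconate is present, so KosP is inactive.
Fe²⁺ is absent, so PexE is active.
Tagatose is absent, so VorC is active.
With repressor VorC bound, *gixR* is not transcribed.
So GixR is not produced.
Activator PexE is present, so *haxU* is transcribed.
→ *haxU* is ON in A.
Condition B:
Itaconate is present, so KosP is inactive.
Fe²⁺ is absent, so PexE is active.
Tagatose is present, so VorC is inactive.
With no repressor bound, *gixR* is transcribed.
So GixR is produced and active.
With repressor GixR bound, *haxU* is not transcribed.
→ *haxU* is OFF in B.

A only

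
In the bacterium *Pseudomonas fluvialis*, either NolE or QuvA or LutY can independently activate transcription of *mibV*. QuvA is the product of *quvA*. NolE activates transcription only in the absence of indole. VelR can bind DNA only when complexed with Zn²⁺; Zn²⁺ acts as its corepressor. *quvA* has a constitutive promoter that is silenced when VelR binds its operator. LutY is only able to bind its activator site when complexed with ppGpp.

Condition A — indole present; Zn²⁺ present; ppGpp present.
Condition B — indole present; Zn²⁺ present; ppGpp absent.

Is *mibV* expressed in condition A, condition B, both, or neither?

A only

Condition A:
Indole is present, so NolE is inactive.
Zn²⁺ is present, so VelR is active.
With repressor VelR bound, *quvA* is not transcribed.
So QuvA is not produced.
ppGpp is present, so LutY is active.
Activator LutY is present, so *mibV* is transcribed.
→ *mibV* is ON in A.
Condition B:
Indole is present, so NolE is inactive.
Zn²⁺ is present, so VelR is active.
With repressor VelR bound, *quvA* is not transcribed.
So QuvA is not produced.
ppGpp is absent, so LutY is inactive.
No activator is available at the *mibV* promoter, so *mibV* is not transcribed.
→ *mibV* is OFF in B.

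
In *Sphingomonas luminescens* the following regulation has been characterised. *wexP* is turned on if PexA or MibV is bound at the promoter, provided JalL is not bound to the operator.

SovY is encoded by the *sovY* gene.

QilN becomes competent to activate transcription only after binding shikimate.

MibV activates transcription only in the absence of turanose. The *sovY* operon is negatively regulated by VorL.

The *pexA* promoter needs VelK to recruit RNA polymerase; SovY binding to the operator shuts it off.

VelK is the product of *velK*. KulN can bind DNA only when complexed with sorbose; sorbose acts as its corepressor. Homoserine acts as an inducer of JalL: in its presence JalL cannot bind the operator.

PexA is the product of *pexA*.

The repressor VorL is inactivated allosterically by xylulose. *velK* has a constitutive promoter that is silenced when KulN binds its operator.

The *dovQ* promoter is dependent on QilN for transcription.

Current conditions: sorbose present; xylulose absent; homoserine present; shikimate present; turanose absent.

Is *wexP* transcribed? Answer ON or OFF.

Sorbose is present, so KulN is active.
With repressor KulN bound, *velK* is not transcribed.
So VelK is not produced.
Xylulose is absent, so VorL is active.
With repressor VorL bound, *sovY* is not transcribed.
So SovY is not produced.
Required activator VelK is absent, so *pexA* is not transcribed.
So PexA is not produced.
Homoserine is present, so JalL is inactive.
Turanose is absent, so MibV is active.
Activator MibV is present, so *wexP* is transcribed.

ON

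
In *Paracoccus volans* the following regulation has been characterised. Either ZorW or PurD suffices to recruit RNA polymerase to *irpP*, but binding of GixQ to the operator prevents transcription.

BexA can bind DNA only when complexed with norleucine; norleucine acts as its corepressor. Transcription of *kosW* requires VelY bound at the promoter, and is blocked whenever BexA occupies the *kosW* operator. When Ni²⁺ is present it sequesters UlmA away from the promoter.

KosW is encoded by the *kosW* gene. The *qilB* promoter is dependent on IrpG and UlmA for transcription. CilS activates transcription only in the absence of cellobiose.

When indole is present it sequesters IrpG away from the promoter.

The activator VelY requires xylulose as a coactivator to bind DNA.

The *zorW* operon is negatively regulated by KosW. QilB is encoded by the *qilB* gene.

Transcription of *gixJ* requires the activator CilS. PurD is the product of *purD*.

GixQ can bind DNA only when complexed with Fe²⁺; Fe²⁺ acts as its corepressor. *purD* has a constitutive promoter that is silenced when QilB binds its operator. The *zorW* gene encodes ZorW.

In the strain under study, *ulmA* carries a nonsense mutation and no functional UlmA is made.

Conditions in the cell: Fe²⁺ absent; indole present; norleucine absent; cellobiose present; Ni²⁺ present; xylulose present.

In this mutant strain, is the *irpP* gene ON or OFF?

Norleucine is absent, so BexA is inactive.
Xylulose is present, so VelY is active.
No repressor is bound and VelY is active, so *kosW* is transcribed.
So KosW is produced and active.
With repressor KosW bound, *zorW* is not transcribed.
So ZorW is not produced.
Indole is present, so IrpG is inactive.
UlmA is non-functional in this strain, so it has no effect.
Required activator IrpG is absent, so *qilB* is not transcribed.
So QilB is not produced.
With no repressor bound, *purD* is transcribed.
So PurD is produced and active.
Fe²⁺ is absent, so GixQ is inactive.
Activator PurD is present, so *irpP* is transcribed.

ON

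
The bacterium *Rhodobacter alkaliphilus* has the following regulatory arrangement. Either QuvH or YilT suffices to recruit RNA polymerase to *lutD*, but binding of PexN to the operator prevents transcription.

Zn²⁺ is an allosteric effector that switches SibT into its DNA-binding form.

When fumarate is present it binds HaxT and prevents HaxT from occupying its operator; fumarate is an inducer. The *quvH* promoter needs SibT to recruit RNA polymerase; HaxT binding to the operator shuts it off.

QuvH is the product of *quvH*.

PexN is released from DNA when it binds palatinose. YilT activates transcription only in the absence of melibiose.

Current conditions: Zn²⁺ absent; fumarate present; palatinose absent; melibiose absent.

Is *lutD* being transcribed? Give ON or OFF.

Palatinose is absent, so PexN is active.
Fumarate is present, so HaxT is inactive.
Zn²⁺ is absent, so SibT is inactive.
Required activator SibT is absent, so *quvH* is not transcribed.
So QuvH is not produced.
Melibiose is absent, so YilT is active.
With repressor PexN bound, *lutD* is not transcribed.

OFF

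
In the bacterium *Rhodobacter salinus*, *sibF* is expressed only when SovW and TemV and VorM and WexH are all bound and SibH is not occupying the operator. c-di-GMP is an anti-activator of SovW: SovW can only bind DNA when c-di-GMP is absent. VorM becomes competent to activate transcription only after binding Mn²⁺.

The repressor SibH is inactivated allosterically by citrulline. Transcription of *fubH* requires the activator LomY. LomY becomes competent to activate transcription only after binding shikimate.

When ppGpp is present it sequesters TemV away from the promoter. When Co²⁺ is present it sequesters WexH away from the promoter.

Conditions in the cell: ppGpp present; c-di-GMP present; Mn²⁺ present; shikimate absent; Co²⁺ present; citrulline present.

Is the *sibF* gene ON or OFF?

c-di-GMP is present, so SovW is inactive.
ppGpp is present, so TemV is inactive.
Mn²⁺ is present, so VorM is active.
Co²⁺ is present, so WexH is inactive.
Citrulline is present, so SibH is inactive.
Required activator SovW is absent, so *sibF* is not transcribed.

OFF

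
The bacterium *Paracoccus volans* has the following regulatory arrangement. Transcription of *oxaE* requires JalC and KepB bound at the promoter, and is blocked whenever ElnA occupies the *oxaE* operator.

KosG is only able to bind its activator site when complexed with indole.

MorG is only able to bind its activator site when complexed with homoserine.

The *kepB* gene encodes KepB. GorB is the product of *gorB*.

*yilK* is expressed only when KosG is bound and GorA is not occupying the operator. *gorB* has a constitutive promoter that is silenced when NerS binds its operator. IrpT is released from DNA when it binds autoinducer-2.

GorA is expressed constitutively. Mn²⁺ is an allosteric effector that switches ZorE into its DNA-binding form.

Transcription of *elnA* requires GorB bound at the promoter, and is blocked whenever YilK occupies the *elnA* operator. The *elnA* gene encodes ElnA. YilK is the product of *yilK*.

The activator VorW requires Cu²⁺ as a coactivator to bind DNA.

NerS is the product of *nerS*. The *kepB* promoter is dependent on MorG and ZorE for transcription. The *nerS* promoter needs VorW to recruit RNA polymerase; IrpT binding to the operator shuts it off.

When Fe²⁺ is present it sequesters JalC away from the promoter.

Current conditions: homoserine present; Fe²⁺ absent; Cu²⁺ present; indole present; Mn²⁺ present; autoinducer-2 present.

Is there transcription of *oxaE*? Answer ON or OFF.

ON

Autoinducer-2 is present, so IrpT is inactive.
Cu²⁺ is present, so VorW is active.
No repressor is bound and VorW is active, so *nerS* is transcribed.
So NerS is produced and active.
With repressor NerS bound, *gorB* is not transcribed.
So GorB is not produced.
GorA is produced constitutively and is active.
Indole is present, so KosG is active.
With repressor GorA bound, *yilK* is not transcribed.
So YilK is not produced.
Required activator GorB is absent, so *elnA* is not transcribed.
So ElnA is not produced.
Fe²⁺ is absent, so JalC is active.
Homoserine is present, so MorG is active.
Mn²⁺ is present, so ZorE is active.
No repressor is bound and MorG and ZorE are active, so *kepB* is transcribed.
So KepB is produced and active.
No repressor is bound and JalC and KepB are active, so *oxaE* is transcribed.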